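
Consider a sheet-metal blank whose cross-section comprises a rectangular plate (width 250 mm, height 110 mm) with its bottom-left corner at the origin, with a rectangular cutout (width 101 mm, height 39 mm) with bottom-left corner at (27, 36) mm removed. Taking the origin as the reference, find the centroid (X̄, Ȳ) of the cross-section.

X̄ = 132.94 mm, Ȳ = 54.92 mm

Part | A | x̄ᵢ | ȳᵢ | A·x̄ᵢ | A·ȳᵢ
plate | 27500.00 | 125.00 | 55.00 | 3437500.00 | 1512500.00
hole | -3939.00 | 77.50 | 55.50 | -305272.50 | -218614.50
Σ | 23561.00 |  |  | 3132227.50 | 1293885.50
X̄ = 3132227.50 / 23561.00 = 132.94 mm
Ȳ = 1293885.50 / 23561.00 = 54.92 mm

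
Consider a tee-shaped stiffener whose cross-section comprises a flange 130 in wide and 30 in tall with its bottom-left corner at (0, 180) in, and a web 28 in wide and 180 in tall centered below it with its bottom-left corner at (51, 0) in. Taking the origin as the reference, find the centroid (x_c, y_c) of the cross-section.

Part | A | x̄ᵢ | ȳᵢ | A·x̄ᵢ | A·ȳᵢ
web | 5040.00 | 65.00 | 90.00 | 327600.00 | 453600.00
flange | 3900.00 | 65.00 | 195.00 | 253500.00 | 760500.00
Σ | 8940.00 |  |  | 581100.00 | 1214100.00
x_c = 581100.00 / 8940.00 = 65.00 in
y_c = 1214100.00 / 8940.00 = 135.81 in

x_c = 65.00 in, y_c = 135.81 in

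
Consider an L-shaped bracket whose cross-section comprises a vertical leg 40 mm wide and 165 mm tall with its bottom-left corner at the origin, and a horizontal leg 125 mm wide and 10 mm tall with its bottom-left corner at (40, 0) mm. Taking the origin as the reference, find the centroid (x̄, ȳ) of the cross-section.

vertical leg: A = 40 × 165 = 6600.00, centroid at (20.00, 82.50).
horizontal leg: A = 125 × 10 = 1250.00, centroid at (102.50, 5.00).
ΣA = 7850.00 mm², ΣAx̄ = 260125.00 mm³, ΣAȳ = 550750.00 mm³.
x̄ = 260125.00/7850.00 = 33.14 mm; ȳ = 550750.00/7850.00 = 70.16 mm.

x̄ = 33.14 mm, ȳ = 70.16 mm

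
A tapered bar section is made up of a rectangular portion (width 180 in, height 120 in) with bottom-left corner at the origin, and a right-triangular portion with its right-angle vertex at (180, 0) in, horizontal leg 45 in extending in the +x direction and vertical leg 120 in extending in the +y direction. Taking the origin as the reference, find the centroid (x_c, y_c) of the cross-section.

x_c = 101.67 in, y_c = 57.78 in

rectangular portion: A = 180 × 120 = 21600.00, centroid at (90.00, 60.00).
triangular portion: A = ½·45·120 = 2700.00, centroid at (195.00, 40.00).
ΣA = 24300.00 in²
ΣAx_c = (21600.00)(90.00) + (2700.00)(195.00) = 2470500.00 in³
ΣAy_c = (21600.00)(60.00) + (2700.00)(40.00) = 1404000.00 in³
x_c = 2470500.00 / 24300.00 = 101.67 in
y_c = 1404000.00 / 24300.00 = 57.78 in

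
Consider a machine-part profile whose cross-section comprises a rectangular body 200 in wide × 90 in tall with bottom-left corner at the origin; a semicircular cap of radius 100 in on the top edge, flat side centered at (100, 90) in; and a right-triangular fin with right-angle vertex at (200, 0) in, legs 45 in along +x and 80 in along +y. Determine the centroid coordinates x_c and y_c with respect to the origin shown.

rectangular body: A = 200 × 90 = 18000.00, centroid at (100.00, 45.00).
semicircular top: A = ½π·100² = 15707.96, centroid at (100.00, 132.44).
triangular fin: A = ½·45·80 = 1800.00, centroid at (215.00, 26.67).
ΣA = 35507.96 in²
ΣAx_c = (18000.00)(100.00) + (15707.96)(100.00) + (1800.00)(215.00) = 3757796.33 in³
ΣAy_c = (18000.00)(45.00) + (15707.96)(132.44) + (1800.00)(26.67) = 2938383.36 in³
x_c = 3757796.33 / 35507.96 = 105.83 in
y_c = 2938383.36 / 35507.96 = 82.75 in

x_c = 105.83 in, y_c = 82.75 in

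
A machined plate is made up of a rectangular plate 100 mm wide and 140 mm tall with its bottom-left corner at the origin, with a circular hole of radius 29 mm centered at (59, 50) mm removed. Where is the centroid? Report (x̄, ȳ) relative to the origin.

x̄ = 47.91 mm, ȳ = 74.65 mm

plate: A = 100 × 140 = 14000.00, centroid at (50.00, 70.00).
hole: A = −π·29² = -2642.08, centroid at (59.00, 50.00).
ΣA = 11357.92 mm²
ΣAx̄ = (14000.00)(50.00) + (-2642.08)(59.00) = 544117.31 mm³
ΣAȳ = (14000.00)(70.00) + (-2642.08)(50.00) = 847896.03 mm³
x̄ = 544117.31 / 11357.92 = 47.91 mm
ȳ = 847896.03 / 11357.92 = 74.65 mm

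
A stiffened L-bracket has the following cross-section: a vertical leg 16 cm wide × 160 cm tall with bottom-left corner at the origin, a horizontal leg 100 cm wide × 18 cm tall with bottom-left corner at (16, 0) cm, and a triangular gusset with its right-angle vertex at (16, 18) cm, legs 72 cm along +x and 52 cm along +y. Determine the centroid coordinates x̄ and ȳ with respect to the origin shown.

x̄ = 34.36 cm, ȳ = 46.08 cm

vertical leg: A = 16 × 160 = 2560.00, centroid at (8.00, 80.00).
horizontal leg: A = 100 × 18 = 1800.00, centroid at (66.00, 9.00).
gusset: A = ½·72·52 = 1872.00, centroid at (40.00, 35.33).
ΣA = 6232.00 cm²
ΣAx̄ = (2560.00)(8.00) + (1800.00)(66.00) + (1872.00)(40.00) = 214160.00 cm³
ΣAȳ = (2560.00)(80.00) + (1800.00)(9.00) + (1872.00)(35.33) = 287144.00 cm³
x̄ = 214160.00 / 6232.00 = 34.36 cm
ȳ = 287144.00 / 6232.00 = 46.08 cm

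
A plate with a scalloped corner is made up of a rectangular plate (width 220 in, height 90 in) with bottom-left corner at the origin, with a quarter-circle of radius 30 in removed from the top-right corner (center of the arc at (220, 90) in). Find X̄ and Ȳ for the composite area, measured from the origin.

Part | A | x̄ᵢ | ȳᵢ | A·x̄ᵢ | A·ȳᵢ
plate | 19800.00 | 110.00 | 45.00 | 2178000.00 | 891000.00
removed quarter-circle | -706.86 | 207.27 | 77.27 | -146508.84 | -54617.25
Σ | 19093.14 |  |  | 2031491.16 | 836382.75
X̄ = 2031491.16 / 19093.14 = 106.40 in
Ȳ = 836382.75 / 19093.14 = 43.81 in

X̄ = 106.40 in, Ȳ = 43.81 in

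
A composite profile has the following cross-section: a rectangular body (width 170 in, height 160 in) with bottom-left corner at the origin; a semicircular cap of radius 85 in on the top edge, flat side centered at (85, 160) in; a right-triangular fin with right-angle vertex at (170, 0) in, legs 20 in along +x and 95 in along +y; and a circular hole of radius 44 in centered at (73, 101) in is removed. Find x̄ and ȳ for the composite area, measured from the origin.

x̄ = 89.79 in, ȳ = 114.23 in

rectangular body: A = 170 × 160 = 27200.00, centroid at (85.00, 80.00).
semicircular top: A = ½π·85² = 11349.00, centroid at (85.00, 196.08).
triangular fin: A = ½·20·95 = 950.00, centroid at (176.67, 31.67).
hole: A = −π·44² = -6082.12, centroid at (73.00, 101.00).
ΣA = 33416.88 in²
ΣAx̄ = (27200.00)(85.00) + (11349.00)(85.00) + (950.00)(176.67) + (-6082.12)(73.00) = 3000503.62 in³
ΣAȳ = (27200.00)(80.00) + (11349.00)(196.08) + (950.00)(31.67) + (-6082.12)(101.00) = 3817046.09 in³
x̄ = 3000503.62 / 33416.88 = 89.79 in
ȳ = 3817046.09 / 33416.88 = 114.23 in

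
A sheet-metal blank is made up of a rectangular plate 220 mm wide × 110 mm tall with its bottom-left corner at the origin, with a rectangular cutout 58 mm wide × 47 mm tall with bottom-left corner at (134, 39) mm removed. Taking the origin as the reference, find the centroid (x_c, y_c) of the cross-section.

Part | A | x̄ᵢ | ȳᵢ | A·x̄ᵢ | A·ȳᵢ
plate | 24200.00 | 110.00 | 55.00 | 2662000.00 | 1331000.00
hole | -2726.00 | 163.00 | 62.50 | -444338.00 | -170375.00
Σ | 21474.00 |  |  | 2217662.00 | 1160625.00
x_c = 2217662.00 / 21474.00 = 103.27 mm
y_c = 1160625.00 / 21474.00 = 54.05 mm

x_c = 103.27 mm, y_c = 54.05 mm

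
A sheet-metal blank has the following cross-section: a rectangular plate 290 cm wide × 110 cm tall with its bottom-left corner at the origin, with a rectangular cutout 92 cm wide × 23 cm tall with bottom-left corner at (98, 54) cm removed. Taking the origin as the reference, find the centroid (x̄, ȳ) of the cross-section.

plate: A = 290 × 110 = 31900.00, centroid at (145.00, 55.00).
hole: A = −(92 × 23) = -2116.00, centroid at (144.00, 65.50).
ΣA = 29784.00 cm², ΣAx̄ = 4320796.00 cm³, ΣAȳ = 1615902.00 cm³.
x̄ = 4320796.00/29784.00 = 145.07 cm; ȳ = 1615902.00/29784.00 = 54.25 cm.

x̄ = 145.07 cm, ȳ = 54.25 cm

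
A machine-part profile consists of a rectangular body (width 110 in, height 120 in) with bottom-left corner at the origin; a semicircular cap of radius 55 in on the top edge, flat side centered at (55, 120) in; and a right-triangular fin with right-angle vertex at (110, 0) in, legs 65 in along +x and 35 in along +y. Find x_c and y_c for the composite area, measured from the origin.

rectangular body: A = 110 × 120 = 13200.00, centroid at (55.00, 60.00).
semicircular top: A = ½π·55² = 4751.66, centroid at (55.00, 143.34).
triangular fin: A = ½·65·35 = 1137.50, centroid at (131.67, 11.67).
ΣA = 19089.16 in²
ΣAx_c = (13200.00)(55.00) + (4751.66)(55.00) + (1137.50)(131.67) = 1137112.07 in³
ΣAy_c = (13200.00)(60.00) + (4751.66)(143.34) + (1137.50)(11.67) = 1486386.57 in³
x_c = 1137112.07 / 19089.16 = 59.57 in
y_c = 1486386.57 / 19089.16 = 77.87 in

x_c = 59.57 in, y_c = 77.87 in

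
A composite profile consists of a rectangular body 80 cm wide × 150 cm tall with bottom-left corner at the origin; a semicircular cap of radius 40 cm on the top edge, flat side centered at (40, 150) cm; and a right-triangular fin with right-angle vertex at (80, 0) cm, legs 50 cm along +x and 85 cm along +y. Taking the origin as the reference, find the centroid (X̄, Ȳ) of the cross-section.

rectangular body: A = 80 × 150 = 12000.00, centroid at (40.00, 75.00).
semicircular top: A = ½π·40² = 2513.27, centroid at (40.00, 166.98).
triangular fin: A = ½·50·85 = 2125.00, centroid at (96.67, 28.33).
ΣA = 16638.27 cm²
ΣAX̄ = (12000.00)(40.00) + (2513.27)(40.00) + (2125.00)(96.67) = 785947.63 cm³
ΣAȲ = (12000.00)(75.00) + (2513.27)(166.98) + (2125.00)(28.33) = 1379866.12 cm³
X̄ = 785947.63 / 16638.27 = 47.24 cm
Ȳ = 1379866.12 / 16638.27 = 82.93 cm

X̄ = 47.24 cm, Ȳ = 82.93 cm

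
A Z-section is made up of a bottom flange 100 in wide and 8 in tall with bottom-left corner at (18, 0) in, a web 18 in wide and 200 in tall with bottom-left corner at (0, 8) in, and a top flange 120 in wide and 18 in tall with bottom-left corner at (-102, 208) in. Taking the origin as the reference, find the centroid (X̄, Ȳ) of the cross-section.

bottom flange: A = 100 × 8 = 800.00, centroid at (68.00, 4.00).
web: A = 18 × 200 = 3600.00, centroid at (9.00, 108.00).
top flange: A = 120 × 18 = 2160.00, centroid at (-42.00, 217.00).
ΣA = 6560.00 in²
ΣAX̄ = (800.00)(68.00) + (3600.00)(9.00) + (2160.00)(-42.00) = -3920.00 in³
ΣAȲ = (800.00)(4.00) + (3600.00)(108.00) + (2160.00)(217.00) = 860720.00 in³
X̄ = -3920.00 / 6560.00 = -0.60 in
Ȳ = 860720.00 / 6560.00 = 131.21 in

X̄ = -0.60 in, Ȳ = 131.21 in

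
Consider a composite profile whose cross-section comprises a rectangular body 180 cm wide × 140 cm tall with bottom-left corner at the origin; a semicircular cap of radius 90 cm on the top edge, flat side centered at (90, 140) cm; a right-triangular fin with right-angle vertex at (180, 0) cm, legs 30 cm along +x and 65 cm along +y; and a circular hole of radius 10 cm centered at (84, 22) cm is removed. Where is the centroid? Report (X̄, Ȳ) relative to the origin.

X̄ = 92.58 cm, Ȳ = 104.85 cm

rectangular body: A = 180 × 140 = 25200.00, centroid at (90.00, 70.00).
semicircular top: A = ½π·90² = 12723.45, centroid at (90.00, 178.20).
triangular fin: A = ½·30·65 = 975.00, centroid at (190.00, 21.67).
hole: A = −π·10² = -314.16, centroid at (84.00, 22.00).
ΣA = 38584.29 cm², ΣAX̄ = 3571971.14 cm³, ΣAȲ = 4045496.53 cm³.
X̄ = 3571971.14/38584.29 = 92.58 cm; Ȳ = 4045496.53/38584.29 = 104.85 cm.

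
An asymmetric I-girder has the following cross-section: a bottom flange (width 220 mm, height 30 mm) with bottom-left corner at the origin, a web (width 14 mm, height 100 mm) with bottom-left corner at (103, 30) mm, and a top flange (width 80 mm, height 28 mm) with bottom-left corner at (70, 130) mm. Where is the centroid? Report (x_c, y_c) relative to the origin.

x_c = 110.00 mm, y_c = 52.11 mm

Part | A | x̄ᵢ | ȳᵢ | A·x̄ᵢ | A·ȳᵢ
bottom flange | 6600.00 | 110.00 | 15.00 | 726000.00 | 99000.00
web | 1400.00 | 110.00 | 80.00 | 154000.00 | 112000.00
top flange | 2240.00 | 110.00 | 144.00 | 246400.00 | 322560.00
Σ | 10240.00 |  |  | 1126400.00 | 533560.00
x_c = 1126400.00 / 10240.00 = 110.00 mm
y_c = 533560.00 / 10240.00 = 52.11 mm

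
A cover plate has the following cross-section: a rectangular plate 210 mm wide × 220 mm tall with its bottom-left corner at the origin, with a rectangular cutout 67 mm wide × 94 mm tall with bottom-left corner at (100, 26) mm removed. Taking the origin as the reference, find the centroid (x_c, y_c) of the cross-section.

x_c = 100.50 mm, y_c = 115.84 mm

plate: A = 210 × 220 = 46200.00, centroid at (105.00, 110.00).
hole: A = −(67 × 94) = -6298.00, centroid at (133.50, 73.00).
ΣA = 39902.00 mm²
ΣAx_c = (46200.00)(105.00) + (-6298.00)(133.50) = 4010217.00 mm³
ΣAy_c = (46200.00)(110.00) + (-6298.00)(73.00) = 4622246.00 mm³
x_c = 4010217.00 / 39902.00 = 100.50 mm
y_c = 4622246.00 / 39902.00 = 115.84 mm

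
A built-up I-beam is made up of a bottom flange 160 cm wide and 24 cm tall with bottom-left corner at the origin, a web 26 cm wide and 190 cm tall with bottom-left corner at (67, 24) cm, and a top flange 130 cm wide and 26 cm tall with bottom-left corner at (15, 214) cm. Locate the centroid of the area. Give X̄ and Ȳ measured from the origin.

X̄ = 80.00 cm, Ȳ = 115.23 cm

bottom flange: A = 160 × 24 = 3840.00, centroid at (80.00, 12.00).
web: A = 26 × 190 = 4940.00, centroid at (80.00, 119.00).
top flange: A = 130 × 26 = 3380.00, centroid at (80.00, 227.00).
ΣA = 12160.00 cm²
ΣAX̄ = (3840.00)(80.00) + (4940.00)(80.00) + (3380.00)(80.00) = 972800.00 cm³
ΣAȲ = (3840.00)(12.00) + (4940.00)(119.00) + (3380.00)(227.00) = 1401200.00 cm³
X̄ = 972800.00 / 12160.00 = 80.00 cm
Ȳ = 1401200.00 / 12160.00 = 115.23 cm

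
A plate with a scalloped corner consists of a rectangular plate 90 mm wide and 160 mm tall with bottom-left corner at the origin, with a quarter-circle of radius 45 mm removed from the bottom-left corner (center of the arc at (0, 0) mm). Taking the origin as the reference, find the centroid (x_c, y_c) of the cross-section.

x_c = 48.22 mm, y_c = 87.56 mm

plate: A = 90 × 160 = 14400.00, centroid at (45.00, 80.00).
removed quarter-circle: A = −¼π·45² = -1590.43, centroid at (19.10, 19.10).
ΣA = 12809.57 mm²
ΣAx_c = (14400.00)(45.00) + (-1590.43)(19.10) = 617625.00 mm³
ΣAy_c = (14400.00)(80.00) + (-1590.43)(19.10) = 1121625.00 mm³
x_c = 617625.00 / 12809.57 = 48.22 mm
y_c = 1121625.00 / 12809.57 = 87.56 mm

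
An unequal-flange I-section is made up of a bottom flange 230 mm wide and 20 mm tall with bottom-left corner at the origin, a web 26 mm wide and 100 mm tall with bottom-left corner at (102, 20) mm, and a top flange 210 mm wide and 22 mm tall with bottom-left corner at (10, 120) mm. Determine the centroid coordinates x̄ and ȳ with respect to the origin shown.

x̄ = 115.00 mm, ȳ = 70.49 mm

bottom flange: A = 230 × 20 = 4600.00, centroid at (115.00, 10.00).
web: A = 26 × 100 = 2600.00, centroid at (115.00, 70.00).
top flange: A = 210 × 22 = 4620.00, centroid at (115.00, 131.00).
ΣA = 11820.00 mm²
ΣAx̄ = (4600.00)(115.00) + (2600.00)(115.00) + (4620.00)(115.00) = 1359300.00 mm³
ΣAȳ = (4600.00)(10.00) + (2600.00)(70.00) + (4620.00)(131.00) = 833220.00 mm³
x̄ = 1359300.00 / 11820.00 = 115.00 mm
ȳ = 833220.00 / 11820.00 = 70.49 mm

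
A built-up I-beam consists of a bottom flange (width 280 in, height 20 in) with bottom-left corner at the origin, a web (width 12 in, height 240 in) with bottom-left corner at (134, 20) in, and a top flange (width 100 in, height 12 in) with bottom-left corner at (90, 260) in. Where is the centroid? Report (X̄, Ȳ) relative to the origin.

bottom flange: A = 280 × 20 = 5600.00, centroid at (140.00, 10.00).
web: A = 12 × 240 = 2880.00, centroid at (140.00, 140.00).
top flange: A = 100 × 12 = 1200.00, centroid at (140.00, 266.00).
ΣA = 9680.00 in²
ΣAX̄ = (5600.00)(140.00) + (2880.00)(140.00) + (1200.00)(140.00) = 1355200.00 in³
ΣAȲ = (5600.00)(10.00) + (2880.00)(140.00) + (1200.00)(266.00) = 778400.00 in³
X̄ = 1355200.00 / 9680.00 = 140.00 in
Ȳ = 778400.00 / 9680.00 = 80.41 in

X̄ = 140.00 in, Ȳ = 80.41 in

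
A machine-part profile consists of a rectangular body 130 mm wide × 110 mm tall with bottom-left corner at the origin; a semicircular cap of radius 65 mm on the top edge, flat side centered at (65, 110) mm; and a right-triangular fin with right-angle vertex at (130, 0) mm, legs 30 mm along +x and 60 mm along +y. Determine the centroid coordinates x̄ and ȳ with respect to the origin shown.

x̄ = 68.09 mm, ȳ = 78.66 mm

rectangular body: A = 130 × 110 = 14300.00, centroid at (65.00, 55.00).
semicircular top: A = ½π·65² = 6636.61, centroid at (65.00, 137.59).
triangular fin: A = ½·30·60 = 900.00, centroid at (140.00, 20.00).
ΣA = 21836.61 mm², ΣAx̄ = 1486879.94 mm³, ΣAȳ = 1717610.93 mm³.
x̄ = 1486879.94/21836.61 = 68.09 mm; ȳ = 1717610.93/21836.61 = 78.66 mm.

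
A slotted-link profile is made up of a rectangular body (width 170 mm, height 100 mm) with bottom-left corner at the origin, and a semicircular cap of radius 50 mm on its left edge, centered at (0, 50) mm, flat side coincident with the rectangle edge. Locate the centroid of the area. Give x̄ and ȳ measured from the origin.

x̄ = 65.07 mm, ȳ = 50.00 mm

rectangular body: A = 170 × 100 = 17000.00, centroid at (85.00, 50.00).
semicircular end: A = ½π·50² = 3926.99, centroid at (-21.22, 50.00).
ΣA = 20926.99 mm², ΣAx̄ = 1361666.67 mm³, ΣAȳ = 1046349.54 mm³.
x̄ = 1361666.67/20926.99 = 65.07 mm; ȳ = 1046349.54/20926.99 = 50.00 mm.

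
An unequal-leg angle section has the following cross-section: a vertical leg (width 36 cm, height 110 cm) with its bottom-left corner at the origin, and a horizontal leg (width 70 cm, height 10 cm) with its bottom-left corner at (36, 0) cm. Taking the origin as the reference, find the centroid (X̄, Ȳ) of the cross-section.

vertical leg: A = 36 × 110 = 3960.00, centroid at (18.00, 55.00).
horizontal leg: A = 70 × 10 = 700.00, centroid at (71.00, 5.00).
ΣA = 4660.00 cm²
ΣAX̄ = (3960.00)(18.00) + (700.00)(71.00) = 120980.00 cm³
ΣAȲ = (3960.00)(55.00) + (700.00)(5.00) = 221300.00 cm³
X̄ = 120980.00 / 4660.00 = 25.96 cm
Ȳ = 221300.00 / 4660.00 = 47.49 cm

X̄ = 25.96 cm, Ȳ = 47.49 cm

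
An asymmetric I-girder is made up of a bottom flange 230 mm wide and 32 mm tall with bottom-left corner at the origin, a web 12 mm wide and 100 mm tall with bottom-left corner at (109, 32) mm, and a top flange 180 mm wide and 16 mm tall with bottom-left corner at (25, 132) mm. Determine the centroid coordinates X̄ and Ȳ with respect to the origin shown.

X̄ = 115.00 mm, Ȳ = 54.14 mm

bottom flange: A = 230 × 32 = 7360.00, centroid at (115.00, 16.00).
web: A = 12 × 100 = 1200.00, centroid at (115.00, 82.00).
top flange: A = 180 × 16 = 2880.00, centroid at (115.00, 140.00).
ΣA = 11440.00 mm²
ΣAX̄ = (7360.00)(115.00) + (1200.00)(115.00) + (2880.00)(115.00) = 1315600.00 mm³
ΣAȲ = (7360.00)(16.00) + (1200.00)(82.00) + (2880.00)(140.00) = 619360.00 mm³
X̄ = 1315600.00 / 11440.00 = 115.00 mm
Ȳ = 619360.00 / 11440.00 = 54.14 mm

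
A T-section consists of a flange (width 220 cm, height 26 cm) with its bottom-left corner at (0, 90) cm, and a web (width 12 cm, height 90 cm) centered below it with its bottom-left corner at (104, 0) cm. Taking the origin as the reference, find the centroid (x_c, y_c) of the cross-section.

x_c = 110.00 cm, y_c = 93.79 cm

web: A = 12 × 90 = 1080.00, centroid at (110.00, 45.00).
flange: A = 220 × 26 = 5720.00, centroid at (110.00, 103.00).
ΣA = 6800.00 cm², ΣAx_c = 748000.00 cm³, ΣAy_c = 637760.00 cm³.
x_c = 748000.00/6800.00 = 110.00 cm; y_c = 637760.00/6800.00 = 93.79 cm.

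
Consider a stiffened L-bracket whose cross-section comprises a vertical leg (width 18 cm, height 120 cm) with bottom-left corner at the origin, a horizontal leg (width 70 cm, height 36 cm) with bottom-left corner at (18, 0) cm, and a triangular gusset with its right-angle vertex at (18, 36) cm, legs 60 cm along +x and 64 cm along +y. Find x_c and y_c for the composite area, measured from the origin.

x_c = 34.24 cm, y_c = 43.19 cm

vertical leg: A = 18 × 120 = 2160.00, centroid at (9.00, 60.00).
horizontal leg: A = 70 × 36 = 2520.00, centroid at (53.00, 18.00).
gusset: A = ½·60·64 = 1920.00, centroid at (38.00, 57.33).
ΣA = 6600.00 cm²
ΣAx_c = (2160.00)(9.00) + (2520.00)(53.00) + (1920.00)(38.00) = 225960.00 cm³
ΣAy_c = (2160.00)(60.00) + (2520.00)(18.00) + (1920.00)(57.33) = 285040.00 cm³
x_c = 225960.00 / 6600.00 = 34.24 cm
y_c = 285040.00 / 6600.00 = 43.19 cm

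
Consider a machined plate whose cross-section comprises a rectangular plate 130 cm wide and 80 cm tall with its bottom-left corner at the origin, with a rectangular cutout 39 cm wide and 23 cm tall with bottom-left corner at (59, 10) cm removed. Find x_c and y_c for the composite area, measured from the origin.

x_c = 63.73 cm, y_c = 41.75 cm

plate: A = 130 × 80 = 10400.00, centroid at (65.00, 40.00).
hole: A = −(39 × 23) = -897.00, centroid at (78.50, 21.50).
ΣA = 9503.00 cm², ΣAx_c = 605585.50 cm³, ΣAy_c = 396714.50 cm³.
x_c = 605585.50/9503.00 = 63.73 cm; y_c = 396714.50/9503.00 = 41.75 cm.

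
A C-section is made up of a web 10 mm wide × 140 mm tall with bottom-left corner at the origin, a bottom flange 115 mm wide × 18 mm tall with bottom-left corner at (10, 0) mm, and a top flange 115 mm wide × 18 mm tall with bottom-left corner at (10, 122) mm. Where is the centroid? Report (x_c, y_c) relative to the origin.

x_c = 51.71 mm, y_c = 70.00 mm

web: A = 10 × 140 = 1400.00, centroid at (5.00, 70.00).
bottom flange: A = 115 × 18 = 2070.00, centroid at (67.50, 9.00).
top flange: A = 115 × 18 = 2070.00, centroid at (67.50, 131.00).
ΣA = 5540.00 mm², ΣAx_c = 286450.00 mm³, ΣAy_c = 387800.00 mm³.
x_c = 286450.00/5540.00 = 51.71 mm; y_c = 387800.00/5540.00 = 70.00 mm.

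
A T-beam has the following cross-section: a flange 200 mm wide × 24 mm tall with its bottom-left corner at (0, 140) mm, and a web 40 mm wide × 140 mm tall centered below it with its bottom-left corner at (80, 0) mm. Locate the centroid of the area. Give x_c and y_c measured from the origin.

web: A = 40 × 140 = 5600.00, centroid at (100.00, 70.00).
flange: A = 200 × 24 = 4800.00, centroid at (100.00, 152.00).
ΣA = 10400.00 mm²
ΣAx_c = (5600.00)(100.00) + (4800.00)(100.00) = 1040000.00 mm³
ΣAy_c = (5600.00)(70.00) + (4800.00)(152.00) = 1121600.00 mm³
x_c = 1040000.00 / 10400.00 = 100.00 mm
y_c = 1121600.00 / 10400.00 = 107.85 mm

x_c = 100.00 mm, y_c = 107.85 mm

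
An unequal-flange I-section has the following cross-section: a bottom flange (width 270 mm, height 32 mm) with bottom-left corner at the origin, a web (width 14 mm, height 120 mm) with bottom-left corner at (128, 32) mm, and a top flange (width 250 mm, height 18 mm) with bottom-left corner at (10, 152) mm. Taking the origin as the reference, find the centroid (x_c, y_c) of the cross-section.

Part | A | x̄ᵢ | ȳᵢ | A·x̄ᵢ | A·ȳᵢ
bottom flange | 8640.00 | 135.00 | 16.00 | 1166400.00 | 138240.00
web | 1680.00 | 135.00 | 92.00 | 226800.00 | 154560.00
top flange | 4500.00 | 135.00 | 161.00 | 607500.00 | 724500.00
Σ | 14820.00 |  |  | 2000700.00 | 1017300.00
x_c = 2000700.00 / 14820.00 = 135.00 mm
y_c = 1017300.00 / 14820.00 = 68.64 mm

x_c = 135.00 mm, y_c = 68.64 mm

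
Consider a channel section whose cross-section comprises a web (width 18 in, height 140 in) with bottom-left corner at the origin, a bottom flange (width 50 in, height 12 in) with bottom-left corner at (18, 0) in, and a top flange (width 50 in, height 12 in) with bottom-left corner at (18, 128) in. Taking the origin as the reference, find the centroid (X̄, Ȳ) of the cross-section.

Part | A | x̄ᵢ | ȳᵢ | A·x̄ᵢ | A·ȳᵢ
web | 2520.00 | 9.00 | 70.00 | 22680.00 | 176400.00
bottom flange | 600.00 | 43.00 | 6.00 | 25800.00 | 3600.00
top flange | 600.00 | 43.00 | 134.00 | 25800.00 | 80400.00
Σ | 3720.00 |  |  | 74280.00 | 260400.00
X̄ = 74280.00 / 3720.00 = 19.97 in
Ȳ = 260400.00 / 3720.00 = 70.00 in

X̄ = 19.97 in, Ȳ = 70.00 in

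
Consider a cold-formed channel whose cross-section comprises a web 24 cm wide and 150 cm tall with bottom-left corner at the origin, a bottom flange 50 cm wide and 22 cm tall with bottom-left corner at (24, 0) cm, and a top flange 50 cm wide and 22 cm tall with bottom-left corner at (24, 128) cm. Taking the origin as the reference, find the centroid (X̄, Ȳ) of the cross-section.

X̄ = 26.03 cm, Ȳ = 75.00 cm

web: A = 24 × 150 = 3600.00, centroid at (12.00, 75.00).
bottom flange: A = 50 × 22 = 1100.00, centroid at (49.00, 11.00).
top flange: A = 50 × 22 = 1100.00, centroid at (49.00, 139.00).
ΣA = 5800.00 cm²
ΣAX̄ = (3600.00)(12.00) + (1100.00)(49.00) + (1100.00)(49.00) = 151000.00 cm³
ΣAȲ = (3600.00)(75.00) + (1100.00)(11.00) + (1100.00)(139.00) = 435000.00 cm³
X̄ = 151000.00 / 5800.00 = 26.03 cm
Ȳ = 435000.00 / 5800.00 = 75.00 cm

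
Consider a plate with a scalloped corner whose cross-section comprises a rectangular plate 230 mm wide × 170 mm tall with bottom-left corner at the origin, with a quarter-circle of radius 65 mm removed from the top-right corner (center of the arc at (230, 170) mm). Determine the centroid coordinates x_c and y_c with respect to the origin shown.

x_c = 106.89 mm, y_c = 79.68 mm

plate: A = 230 × 170 = 39100.00, centroid at (115.00, 85.00).
removed quarter-circle: A = −¼π·65² = -3318.31, centroid at (202.41, 142.41).
ΣA = 35781.69 mm²
ΣAx_c = (39100.00)(115.00) + (-3318.31)(202.41) = 3824831.00 mm³
ΣAy_c = (39100.00)(85.00) + (-3318.31)(142.41) = 2850929.44 mm³
x_c = 3824831.00 / 35781.69 = 106.89 mm
y_c = 2850929.44 / 35781.69 = 79.68 mm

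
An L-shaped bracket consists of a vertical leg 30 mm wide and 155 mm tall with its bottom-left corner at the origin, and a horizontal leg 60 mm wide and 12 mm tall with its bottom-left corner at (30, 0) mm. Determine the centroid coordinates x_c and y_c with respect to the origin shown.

x_c = 21.03 mm, y_c = 67.91 mm

Part | A | x̄ᵢ | ȳᵢ | A·x̄ᵢ | A·ȳᵢ
vertical leg | 4650.00 | 15.00 | 77.50 | 69750.00 | 360375.00
horizontal leg | 720.00 | 60.00 | 6.00 | 43200.00 | 4320.00
Σ | 5370.00 |  |  | 112950.00 | 364695.00
x_c = 112950.00 / 5370.00 = 21.03 mm
y_c = 364695.00 / 5370.00 = 67.91 mm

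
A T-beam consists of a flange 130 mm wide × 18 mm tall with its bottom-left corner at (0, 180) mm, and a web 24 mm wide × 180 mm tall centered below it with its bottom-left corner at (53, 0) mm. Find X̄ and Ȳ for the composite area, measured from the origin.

X̄ = 65.00 mm, Ȳ = 124.78 mm

web: A = 24 × 180 = 4320.00, centroid at (65.00, 90.00).
flange: A = 130 × 18 = 2340.00, centroid at (65.00, 189.00).
ΣA = 6660.00 mm²
ΣAX̄ = (4320.00)(65.00) + (2340.00)(65.00) = 432900.00 mm³
ΣAȲ = (4320.00)(90.00) + (2340.00)(189.00) = 831060.00 mm³
X̄ = 432900.00 / 6660.00 = 65.00 mm
Ȳ = 831060.00 / 6660.00 = 124.78 mm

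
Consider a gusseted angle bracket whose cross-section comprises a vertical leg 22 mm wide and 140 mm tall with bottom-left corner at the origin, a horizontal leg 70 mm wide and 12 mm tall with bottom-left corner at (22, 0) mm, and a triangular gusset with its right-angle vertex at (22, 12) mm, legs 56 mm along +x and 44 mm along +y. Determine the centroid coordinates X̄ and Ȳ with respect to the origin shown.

X̄ = 25.59 mm, Ȳ = 49.20 mm

Part | A | x̄ᵢ | ȳᵢ | A·x̄ᵢ | A·ȳᵢ
vertical leg | 3080.00 | 11.00 | 70.00 | 33880.00 | 215600.00
horizontal leg | 840.00 | 57.00 | 6.00 | 47880.00 | 5040.00
gusset | 1232.00 | 40.67 | 26.67 | 50101.33 | 32853.33
Σ | 5152.00 |  |  | 131861.33 | 253493.33
X̄ = 131861.33 / 5152.00 = 25.59 mm
Ȳ = 253493.33 / 5152.00 = 49.20 mm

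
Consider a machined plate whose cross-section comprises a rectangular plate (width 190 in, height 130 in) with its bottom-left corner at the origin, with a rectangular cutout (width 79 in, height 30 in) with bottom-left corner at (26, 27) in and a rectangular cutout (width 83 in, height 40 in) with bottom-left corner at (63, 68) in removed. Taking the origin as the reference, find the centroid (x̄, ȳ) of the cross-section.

x̄ = 97.02 in, ȳ = 63.85 in

plate: A = 190 × 130 = 24700.00, centroid at (95.00, 65.00).
hole 1: A = −(79 × 30) = -2370.00, centroid at (65.50, 42.00).
hole 2: A = −(83 × 40) = -3320.00, centroid at (104.50, 88.00).
ΣA = 19010.00 in², ΣAx̄ = 1844325.00 in³, ΣAȳ = 1213800.00 in³.
x̄ = 1844325.00/19010.00 = 97.02 in; ȳ = 1213800.00/19010.00 = 63.85 in.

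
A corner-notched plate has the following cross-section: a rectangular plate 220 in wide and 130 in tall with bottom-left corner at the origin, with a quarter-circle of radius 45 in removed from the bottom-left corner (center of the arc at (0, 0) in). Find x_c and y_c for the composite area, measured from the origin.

Part | A | x̄ᵢ | ȳᵢ | A·x̄ᵢ | A·ȳᵢ
plate | 28600.00 | 110.00 | 65.00 | 3146000.00 | 1859000.00
removed quarter-circle | -1590.43 | 19.10 | 19.10 | -30375.00 | -30375.00
Σ | 27009.57 |  |  | 3115625.00 | 1828625.00
x_c = 3115625.00 / 27009.57 = 115.35 in
y_c = 1828625.00 / 27009.57 = 67.70 in

x_c = 115.35 in, y_c = 67.70 in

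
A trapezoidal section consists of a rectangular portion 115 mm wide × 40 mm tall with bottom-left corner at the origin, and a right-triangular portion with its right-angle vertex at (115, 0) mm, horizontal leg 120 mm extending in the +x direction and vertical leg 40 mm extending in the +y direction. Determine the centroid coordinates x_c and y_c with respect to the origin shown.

rectangular portion: A = 115 × 40 = 4600.00, centroid at (57.50, 20.00).
triangular portion: A = ½·120·40 = 2400.00, centroid at (155.00, 13.33).
ΣA = 7000.00 mm²
ΣAx_c = (4600.00)(57.50) + (2400.00)(155.00) = 636500.00 mm³
ΣAy_c = (4600.00)(20.00) + (2400.00)(13.33) = 124000.00 mm³
x_c = 636500.00 / 7000.00 = 90.93 mm
y_c = 124000.00 / 7000.00 = 17.71 mm

x_c = 90.93 mm, y_c = 17.71 mm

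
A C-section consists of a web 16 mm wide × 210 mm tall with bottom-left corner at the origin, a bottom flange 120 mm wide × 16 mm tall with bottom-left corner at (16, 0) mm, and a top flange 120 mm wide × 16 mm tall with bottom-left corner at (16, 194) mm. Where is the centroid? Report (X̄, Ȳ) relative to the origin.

web: A = 16 × 210 = 3360.00, centroid at (8.00, 105.00).
bottom flange: A = 120 × 16 = 1920.00, centroid at (76.00, 8.00).
top flange: A = 120 × 16 = 1920.00, centroid at (76.00, 202.00).
ΣA = 7200.00 mm²
ΣAX̄ = (3360.00)(8.00) + (1920.00)(76.00) + (1920.00)(76.00) = 318720.00 mm³
ΣAȲ = (3360.00)(105.00) + (1920.00)(8.00) + (1920.00)(202.00) = 756000.00 mm³
X̄ = 318720.00 / 7200.00 = 44.27 mm
Ȳ = 756000.00 / 7200.00 = 105.00 mm

X̄ = 44.27 mm, Ȳ = 105.00 mm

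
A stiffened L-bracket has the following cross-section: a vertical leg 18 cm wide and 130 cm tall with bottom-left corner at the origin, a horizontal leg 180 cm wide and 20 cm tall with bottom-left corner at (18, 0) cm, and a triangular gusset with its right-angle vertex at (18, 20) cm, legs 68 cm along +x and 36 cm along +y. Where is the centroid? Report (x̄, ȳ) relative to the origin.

x̄ = 64.16 cm, ȳ = 31.72 cm

vertical leg: A = 18 × 130 = 2340.00, centroid at (9.00, 65.00).
horizontal leg: A = 180 × 20 = 3600.00, centroid at (108.00, 10.00).
gusset: A = ½·68·36 = 1224.00, centroid at (40.67, 32.00).
ΣA = 7164.00 cm², ΣAx̄ = 459636.00 cm³, ΣAȳ = 227268.00 cm³.
x̄ = 459636.00/7164.00 = 64.16 cm; ȳ = 227268.00/7164.00 = 31.72 cm.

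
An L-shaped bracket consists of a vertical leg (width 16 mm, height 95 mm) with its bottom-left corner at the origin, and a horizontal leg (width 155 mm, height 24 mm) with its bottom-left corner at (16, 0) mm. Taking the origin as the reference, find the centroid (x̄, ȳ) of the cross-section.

vertical leg: A = 16 × 95 = 1520.00, centroid at (8.00, 47.50).
horizontal leg: A = 155 × 24 = 3720.00, centroid at (93.50, 12.00).
ΣA = 5240.00 mm², ΣAx̄ = 359980.00 mm³, ΣAȳ = 116840.00 mm³.
x̄ = 359980.00/5240.00 = 68.70 mm; ȳ = 116840.00/5240.00 = 22.30 mm.

x̄ = 68.70 mm, ȳ = 22.30 mm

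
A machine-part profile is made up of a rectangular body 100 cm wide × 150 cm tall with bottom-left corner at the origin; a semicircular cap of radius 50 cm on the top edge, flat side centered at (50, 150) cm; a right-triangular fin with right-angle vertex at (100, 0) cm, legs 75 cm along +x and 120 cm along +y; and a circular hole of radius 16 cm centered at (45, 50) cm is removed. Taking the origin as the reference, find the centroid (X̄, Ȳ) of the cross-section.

X̄ = 65.10 cm, Ȳ = 85.63 cm

Part | A | x̄ᵢ | ȳᵢ | A·x̄ᵢ | A·ȳᵢ
rectangular body | 15000.00 | 50.00 | 75.00 | 750000.00 | 1125000.00
semicircular top | 3926.99 | 50.00 | 171.22 | 196349.54 | 672381.96
triangular fin | 4500.00 | 125.00 | 40.00 | 562500.00 | 180000.00
hole | -804.25 | 45.00 | 50.00 | -36191.15 | -40212.39
Σ | 22622.74 |  |  | 1472658.39 | 1937169.57
X̄ = 1472658.39 / 22622.74 = 65.10 cm
Ȳ = 1937169.57 / 22622.74 = 85.63 cm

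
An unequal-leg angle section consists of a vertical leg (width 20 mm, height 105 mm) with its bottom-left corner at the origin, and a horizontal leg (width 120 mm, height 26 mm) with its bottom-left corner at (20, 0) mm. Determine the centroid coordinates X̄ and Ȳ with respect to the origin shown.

X̄ = 51.84 mm, Ȳ = 28.89 mm

vertical leg: A = 20 × 105 = 2100.00, centroid at (10.00, 52.50).
horizontal leg: A = 120 × 26 = 3120.00, centroid at (80.00, 13.00).
ΣA = 5220.00 mm²
ΣAX̄ = (2100.00)(10.00) + (3120.00)(80.00) = 270600.00 mm³
ΣAȲ = (2100.00)(52.50) + (3120.00)(13.00) = 150810.00 mm³
X̄ = 270600.00 / 5220.00 = 51.84 mm
Ȳ = 150810.00 / 5220.00 = 28.89 mm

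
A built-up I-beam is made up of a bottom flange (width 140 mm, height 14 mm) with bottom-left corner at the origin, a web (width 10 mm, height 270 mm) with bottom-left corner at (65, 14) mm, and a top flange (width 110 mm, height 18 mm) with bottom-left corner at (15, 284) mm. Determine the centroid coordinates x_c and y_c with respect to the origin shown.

Part | A | x̄ᵢ | ȳᵢ | A·x̄ᵢ | A·ȳᵢ
bottom flange | 1960.00 | 70.00 | 7.00 | 137200.00 | 13720.00
web | 2700.00 | 70.00 | 149.00 | 189000.00 | 402300.00
top flange | 1980.00 | 70.00 | 293.00 | 138600.00 | 580140.00
Σ | 6640.00 |  |  | 464800.00 | 996160.00
x_c = 464800.00 / 6640.00 = 70.00 mm
y_c = 996160.00 / 6640.00 = 150.02 mm

x_c = 70.00 mm, y_c = 150.02 mm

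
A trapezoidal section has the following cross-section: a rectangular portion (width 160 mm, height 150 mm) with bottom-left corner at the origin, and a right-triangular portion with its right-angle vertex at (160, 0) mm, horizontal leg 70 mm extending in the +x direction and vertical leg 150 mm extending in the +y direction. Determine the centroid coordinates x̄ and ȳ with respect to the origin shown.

x̄ = 98.55 mm, ȳ = 70.51 mm

rectangular portion: A = 160 × 150 = 24000.00, centroid at (80.00, 75.00).
triangular portion: A = ½·70·150 = 5250.00, centroid at (183.33, 50.00).
ΣA = 29250.00 mm²
ΣAx̄ = (24000.00)(80.00) + (5250.00)(183.33) = 2882500.00 mm³
ΣAȳ = (24000.00)(75.00) + (5250.00)(50.00) = 2062500.00 mm³
x̄ = 2882500.00 / 29250.00 = 98.55 mm
ȳ = 2062500.00 / 29250.00 = 70.51 mm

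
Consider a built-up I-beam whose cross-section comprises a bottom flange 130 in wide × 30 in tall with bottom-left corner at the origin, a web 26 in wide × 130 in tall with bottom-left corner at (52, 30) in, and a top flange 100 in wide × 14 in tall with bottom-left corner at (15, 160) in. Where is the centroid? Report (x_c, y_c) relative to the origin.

bottom flange: A = 130 × 30 = 3900.00, centroid at (65.00, 15.00).
web: A = 26 × 130 = 3380.00, centroid at (65.00, 95.00).
top flange: A = 100 × 14 = 1400.00, centroid at (65.00, 167.00).
ΣA = 8680.00 in², ΣAx_c = 564200.00 in³, ΣAy_c = 613400.00 in³.
x_c = 564200.00/8680.00 = 65.00 in; y_c = 613400.00/8680.00 = 70.67 in.

x_c = 65.00 in, y_c = 70.67 in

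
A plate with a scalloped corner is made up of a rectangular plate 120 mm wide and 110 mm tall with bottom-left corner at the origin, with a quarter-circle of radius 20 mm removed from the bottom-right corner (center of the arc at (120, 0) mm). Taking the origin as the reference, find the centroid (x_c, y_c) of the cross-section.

Part | A | x̄ᵢ | ȳᵢ | A·x̄ᵢ | A·ȳᵢ
plate | 13200.00 | 60.00 | 55.00 | 792000.00 | 726000.00
removed quarter-circle | -314.16 | 111.51 | 8.49 | -35032.45 | -2666.67
Σ | 12885.84 |  |  | 756967.55 | 723333.33
x_c = 756967.55 / 12885.84 = 58.74 mm
y_c = 723333.33 / 12885.84 = 56.13 mm

x_c = 58.74 mm, y_c = 56.13 mm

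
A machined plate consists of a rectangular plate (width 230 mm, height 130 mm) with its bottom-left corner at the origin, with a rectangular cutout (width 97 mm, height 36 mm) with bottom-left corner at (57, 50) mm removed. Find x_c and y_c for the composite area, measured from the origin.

x_c = 116.26 mm, y_c = 64.60 mm

plate: A = 230 × 130 = 29900.00, centroid at (115.00, 65.00).
hole: A = −(97 × 36) = -3492.00, centroid at (105.50, 68.00).
ΣA = 26408.00 mm²
ΣAx_c = (29900.00)(115.00) + (-3492.00)(105.50) = 3070094.00 mm³
ΣAy_c = (29900.00)(65.00) + (-3492.00)(68.00) = 1706044.00 mm³
x_c = 3070094.00 / 26408.00 = 116.26 mm
y_c = 1706044.00 / 26408.00 = 64.60 mm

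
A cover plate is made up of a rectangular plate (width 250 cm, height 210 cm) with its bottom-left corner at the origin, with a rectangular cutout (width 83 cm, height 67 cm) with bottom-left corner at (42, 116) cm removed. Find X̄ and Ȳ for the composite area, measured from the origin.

X̄ = 129.92 cm, Ȳ = 99.73 cm

plate: A = 250 × 210 = 52500.00, centroid at (125.00, 105.00).
hole: A = −(83 × 67) = -5561.00, centroid at (83.50, 149.50).
ΣA = 46939.00 cm²
ΣAX̄ = (52500.00)(125.00) + (-5561.00)(83.50) = 6098156.50 cm³
ΣAȲ = (52500.00)(105.00) + (-5561.00)(149.50) = 4681130.50 cm³
X̄ = 6098156.50 / 46939.00 = 129.92 cm
Ȳ = 4681130.50 / 46939.00 = 99.73 cm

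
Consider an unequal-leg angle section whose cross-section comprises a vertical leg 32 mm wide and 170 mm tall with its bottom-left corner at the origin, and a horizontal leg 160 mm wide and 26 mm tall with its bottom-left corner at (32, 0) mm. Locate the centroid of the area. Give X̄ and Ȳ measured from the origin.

X̄ = 57.60 mm, Ȳ = 53.80 mm

vertical leg: A = 32 × 170 = 5440.00, centroid at (16.00, 85.00).
horizontal leg: A = 160 × 26 = 4160.00, centroid at (112.00, 13.00).
ΣA = 9600.00 mm², ΣAX̄ = 552960.00 mm³, ΣAȲ = 516480.00 mm³.
X̄ = 552960.00/9600.00 = 57.60 mm; Ȳ = 516480.00/9600.00 = 53.80 mm.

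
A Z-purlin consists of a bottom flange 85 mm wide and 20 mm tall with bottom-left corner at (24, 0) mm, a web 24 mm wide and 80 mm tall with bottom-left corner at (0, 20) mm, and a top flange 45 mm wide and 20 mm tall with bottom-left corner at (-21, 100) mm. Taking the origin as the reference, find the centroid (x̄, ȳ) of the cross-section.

x̄ = 30.41 mm, ȳ = 51.15 mm

bottom flange: A = 85 × 20 = 1700.00, centroid at (66.50, 10.00).
web: A = 24 × 80 = 1920.00, centroid at (12.00, 60.00).
top flange: A = 45 × 20 = 900.00, centroid at (1.50, 110.00).
ΣA = 4520.00 mm², ΣAx̄ = 137440.00 mm³, ΣAȳ = 231200.00 mm³.
x̄ = 137440.00/4520.00 = 30.41 mm; ȳ = 231200.00/4520.00 = 51.15 mm.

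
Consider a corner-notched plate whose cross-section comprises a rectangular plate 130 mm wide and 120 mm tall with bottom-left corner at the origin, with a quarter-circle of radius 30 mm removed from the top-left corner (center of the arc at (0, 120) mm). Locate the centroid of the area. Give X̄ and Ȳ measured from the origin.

plate: A = 130 × 120 = 15600.00, centroid at (65.00, 60.00).
removed quarter-circle: A = −¼π·30² = -706.86, centroid at (12.73, 107.27).
ΣA = 14893.14 mm², ΣAX̄ = 1005000.00 mm³, ΣAȲ = 860177.00 mm³.
X̄ = 1005000.00/14893.14 = 67.48 mm; Ȳ = 860177.00/14893.14 = 57.76 mm.

X̄ = 67.48 mm, Ȳ = 57.76 mm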